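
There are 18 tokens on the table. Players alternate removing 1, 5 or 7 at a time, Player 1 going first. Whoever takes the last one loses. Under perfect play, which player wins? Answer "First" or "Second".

First

i:   0  1  2  3  4  5  6  7  8  9 10 11 12 13 14 15 16 17 18
     W  L  W  L  W  L  W  L  W  L  W  L  W  L  W  L  W  L  W
Position 18 is W, so the first player wins.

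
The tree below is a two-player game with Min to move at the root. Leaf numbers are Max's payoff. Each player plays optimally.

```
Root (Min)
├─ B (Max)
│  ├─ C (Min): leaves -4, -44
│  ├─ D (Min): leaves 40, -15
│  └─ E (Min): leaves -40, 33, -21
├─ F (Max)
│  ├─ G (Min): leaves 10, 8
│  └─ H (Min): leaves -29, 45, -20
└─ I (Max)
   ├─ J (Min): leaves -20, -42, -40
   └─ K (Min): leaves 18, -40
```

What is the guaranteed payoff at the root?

C (Min): min(-4, -44) = -44
D (Min): min(40, -15) = -15
E (Min): min(-40, 33, -21) = -40
B (Max): max(-44, -15, -40) = -15
G (Min): min(10, 8) = 8
H (Min): min(-29, 45, -20) = -29
F (Max): max(8, -29) = 8
J (Min): min(-20, -42, -40) = -42
K (Min): min(18, -40) = -40
I (Max): max(-42, -40) = -40
Root (Min): min(-15, 8, -40) = -40

-40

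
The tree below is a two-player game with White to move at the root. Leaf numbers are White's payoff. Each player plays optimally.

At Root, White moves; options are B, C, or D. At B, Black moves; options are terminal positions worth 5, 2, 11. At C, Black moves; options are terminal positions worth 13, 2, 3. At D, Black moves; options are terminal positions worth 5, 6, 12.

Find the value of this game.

B (Black): min(5, 2, 11) = 2
C (Black): min(13, 2, 3) = 2
D (Black): min(5, 6, 12) = 5
Root (White): max(2, 2, 5) = 5

5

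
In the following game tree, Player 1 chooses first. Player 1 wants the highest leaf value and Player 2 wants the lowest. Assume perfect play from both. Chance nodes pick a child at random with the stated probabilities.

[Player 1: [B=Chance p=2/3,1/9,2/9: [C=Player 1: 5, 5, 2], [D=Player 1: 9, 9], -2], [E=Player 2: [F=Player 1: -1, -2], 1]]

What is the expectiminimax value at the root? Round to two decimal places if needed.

3.89

C (Player 1): max(5, 5, 2) = 5
D (Player 1): max(9, 9) = 9
B (Chance): 2/3·5 + 1/9·9 + 2/9·-2 = 3.89
F (Player 1): max(-1, -2) = -1
E (Player 2): min(-1, 1) = -1
Root (Player 1): max(3.89, -1) = 3.89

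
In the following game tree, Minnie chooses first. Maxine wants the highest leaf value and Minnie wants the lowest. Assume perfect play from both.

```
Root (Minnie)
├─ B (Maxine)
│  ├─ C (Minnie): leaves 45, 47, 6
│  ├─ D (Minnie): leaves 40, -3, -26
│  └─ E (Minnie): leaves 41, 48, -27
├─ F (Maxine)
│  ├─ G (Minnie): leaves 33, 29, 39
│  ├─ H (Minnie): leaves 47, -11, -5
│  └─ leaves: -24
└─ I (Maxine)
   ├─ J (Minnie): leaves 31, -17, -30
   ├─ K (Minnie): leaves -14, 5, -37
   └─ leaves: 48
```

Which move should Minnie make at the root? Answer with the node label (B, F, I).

B

C (Minnie): min(45, 47, 6) = 6
D (Minnie): min(40, -3, -26) = -26
E (Minnie): min(41, 48, -27) = -27
B (Maxine): max(6, -26, -27) = 6
G (Minnie): min(33, 29, 39) = 29
H (Minnie): min(47, -11, -5) = -11
F (Maxine): max(29, -11, -24) = 29
J (Minnie): min(31, -17, -30) = -30
K (Minnie): min(-14, 5, -37) = -37
I (Maxine): max(-30, -37, 48) = 48
Root (Minnie): min(6, 29, 48) = 6
Minnie picks the child with the lowest value: B (value 6).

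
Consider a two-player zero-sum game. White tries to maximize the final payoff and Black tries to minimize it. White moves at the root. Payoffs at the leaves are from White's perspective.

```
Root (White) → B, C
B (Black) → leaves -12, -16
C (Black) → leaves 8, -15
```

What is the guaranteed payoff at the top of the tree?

B (Black): min(-12, -16) = -16
C (Black): min(8, -15) = -15
Root (White): max(-16, -15) = -15

-15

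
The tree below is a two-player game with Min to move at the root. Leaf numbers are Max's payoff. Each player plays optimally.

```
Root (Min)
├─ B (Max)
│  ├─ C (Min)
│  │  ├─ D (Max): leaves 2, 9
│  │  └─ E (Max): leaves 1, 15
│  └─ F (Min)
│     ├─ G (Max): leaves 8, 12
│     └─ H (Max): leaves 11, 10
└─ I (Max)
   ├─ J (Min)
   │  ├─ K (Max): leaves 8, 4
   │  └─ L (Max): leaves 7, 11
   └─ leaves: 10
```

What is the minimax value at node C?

9

D: max(2, 9) = 9
E: max(1, 15) = 15
C: min(9, 15) = 9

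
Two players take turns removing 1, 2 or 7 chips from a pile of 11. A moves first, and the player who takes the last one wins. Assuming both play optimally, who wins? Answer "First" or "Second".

Compute winning (W) and losing (L) positions by backward induction:
i:   0  1  2  3  4  5  6  7  8  9 10 11
     L  W  W  L  W  W  L  W  W  L  W  W
Position 11 is W, so the first player wins.

First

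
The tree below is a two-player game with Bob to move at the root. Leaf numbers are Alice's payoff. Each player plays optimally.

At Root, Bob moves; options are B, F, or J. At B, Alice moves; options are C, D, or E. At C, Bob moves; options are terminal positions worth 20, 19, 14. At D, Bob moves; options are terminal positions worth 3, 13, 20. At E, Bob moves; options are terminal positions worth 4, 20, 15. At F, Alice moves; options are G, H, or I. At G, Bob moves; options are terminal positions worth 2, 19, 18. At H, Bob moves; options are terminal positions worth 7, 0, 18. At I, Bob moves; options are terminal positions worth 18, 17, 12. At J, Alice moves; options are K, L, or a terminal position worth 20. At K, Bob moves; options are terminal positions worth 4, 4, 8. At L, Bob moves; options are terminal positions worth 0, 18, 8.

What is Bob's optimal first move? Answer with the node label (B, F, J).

C (Bob): min(20, 19, 14) = 14
D (Bob): min(3, 13, 20) = 3
E (Bob): min(4, 20, 15) = 4
B (Alice): max(14, 3, 4) = 14
G (Bob): min(2, 19, 18) = 2
H (Bob): min(7, 0, 18) = 0
I (Bob): min(18, 17, 12) = 12
F (Alice): max(2, 0, 12) = 12
K (Bob): min(4, 4, 8) = 4
L (Bob): min(0, 18, 8) = 0
J (Alice): max(4, 0, 20) = 20
Root (Bob): min(14, 12, 20) = 12
Bob picks the child with the lowest value: F (value 12).

F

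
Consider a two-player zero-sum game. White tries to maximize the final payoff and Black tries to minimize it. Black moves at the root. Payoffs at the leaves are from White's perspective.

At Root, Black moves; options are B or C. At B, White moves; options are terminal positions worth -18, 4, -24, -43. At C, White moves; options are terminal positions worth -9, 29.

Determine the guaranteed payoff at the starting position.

B (White): max(-18, 4, -24, -43) = 4
C (White): max(-9, 29) = 29
Root (Black): min(4, 29) = 4

4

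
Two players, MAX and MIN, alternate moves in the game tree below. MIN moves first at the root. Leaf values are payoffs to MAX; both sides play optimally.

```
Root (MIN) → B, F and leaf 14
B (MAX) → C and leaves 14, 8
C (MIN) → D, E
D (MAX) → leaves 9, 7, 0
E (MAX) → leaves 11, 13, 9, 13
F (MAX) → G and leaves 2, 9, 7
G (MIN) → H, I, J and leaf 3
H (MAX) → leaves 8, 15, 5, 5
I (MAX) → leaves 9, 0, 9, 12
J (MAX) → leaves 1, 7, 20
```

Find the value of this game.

D (MAX): max(9, 7, 0) = 9
E (MAX): max(11, 13, 9, 13) = 13
C (MIN): min(9, 13) = 9
B (MAX): max(9, 14, 8) = 14
H (MAX): max(8, 15, 5, 5) = 15
I (MAX): max(9, 0, 9, 12) = 12
J (MAX): max(1, 7, 20) = 20
G (MIN): min(15, 12, 20, 3) = 3
F (MAX): max(3, 2, 9, 7) = 9
Root (MIN): min(14, 9, 14) = 9

9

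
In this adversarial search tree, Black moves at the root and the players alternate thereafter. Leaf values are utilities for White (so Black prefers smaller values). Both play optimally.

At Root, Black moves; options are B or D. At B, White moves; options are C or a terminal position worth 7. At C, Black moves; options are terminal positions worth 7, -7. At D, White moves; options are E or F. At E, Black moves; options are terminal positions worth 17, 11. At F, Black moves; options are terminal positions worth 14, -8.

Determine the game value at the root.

7

C (Black): min(7, -7) = -7
B (White): max(-7, 7) = 7
E (Black): min(17, 11) = 11
F (Black): min(14, -8) = -8
D (White): max(11, -8) = 11
Root (Black): min(7, 11) = 7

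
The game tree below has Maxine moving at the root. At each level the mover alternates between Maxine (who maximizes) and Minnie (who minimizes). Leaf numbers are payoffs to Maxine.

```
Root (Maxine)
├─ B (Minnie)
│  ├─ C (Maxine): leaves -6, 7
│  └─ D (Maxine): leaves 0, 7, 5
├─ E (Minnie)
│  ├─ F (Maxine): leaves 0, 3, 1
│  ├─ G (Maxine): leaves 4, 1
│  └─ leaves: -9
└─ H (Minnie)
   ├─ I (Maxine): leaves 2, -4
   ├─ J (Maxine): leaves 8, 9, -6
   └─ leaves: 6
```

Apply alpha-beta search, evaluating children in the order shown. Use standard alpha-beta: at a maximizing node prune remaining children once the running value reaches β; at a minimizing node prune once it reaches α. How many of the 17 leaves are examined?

9

C [α=-∞,β=+∞]: v=7
D [α=-∞,β=7]: v=7 after child 2 ≥ β → β-cutoff, skip 1
B [α=-∞,β=+∞]: v=7
F [α=7,β=+∞]: v=3
E [α=7,β=+∞]: v=3 after child 1 ≤ α → α-cutoff, skip 2
I [α=7,β=+∞]: v=2
H [α=7,β=+∞]: v=2 after child 1 ≤ α → α-cutoff, skip 2
Root [α=-∞,β=+∞]: v=7
Leaves evaluated: 9 of 17.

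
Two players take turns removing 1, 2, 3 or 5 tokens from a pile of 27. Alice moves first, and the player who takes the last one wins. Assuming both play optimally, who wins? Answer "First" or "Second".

Compute winning (W) and losing (L) positions by backward induction:
i:   0  1  2  3  4  5  6  7  8  9 10 11 12 13 14 15 16 17 18 19 20 21 22 23 24 25 26 27
     L  W  W  W  L  W  W  W  L  W  W  W  L  W  W  W  L  W  W  W  L  W  W  W  L  W  W  W
Position 27 is W, so the first player wins.

First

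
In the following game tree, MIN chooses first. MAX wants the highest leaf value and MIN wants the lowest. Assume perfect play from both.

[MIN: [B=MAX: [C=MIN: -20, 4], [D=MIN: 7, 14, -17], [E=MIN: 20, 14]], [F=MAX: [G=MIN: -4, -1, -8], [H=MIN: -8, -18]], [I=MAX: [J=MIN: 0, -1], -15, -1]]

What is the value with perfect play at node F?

-8

G: min(-4, -1, -8) = -8
H: min(-8, -18) = -18
F: max(-8, -18) = -8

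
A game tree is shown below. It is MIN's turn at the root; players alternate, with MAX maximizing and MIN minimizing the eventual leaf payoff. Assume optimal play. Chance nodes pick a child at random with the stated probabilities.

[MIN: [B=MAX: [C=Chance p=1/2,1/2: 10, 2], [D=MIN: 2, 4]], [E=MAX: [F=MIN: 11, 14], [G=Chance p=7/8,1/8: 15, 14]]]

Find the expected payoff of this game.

6

C (Chance): 1/2·10 + 1/2·2 = 6
D (MIN): min(2, 4) = 2
B (MAX): max(6, 2) = 6
F (MIN): min(11, 14) = 11
G (Chance): 7/8·15 + 1/8·14 = 14.88
E (MAX): max(11, 14.88) = 14.88
Root (MIN): min(6, 14.88) = 6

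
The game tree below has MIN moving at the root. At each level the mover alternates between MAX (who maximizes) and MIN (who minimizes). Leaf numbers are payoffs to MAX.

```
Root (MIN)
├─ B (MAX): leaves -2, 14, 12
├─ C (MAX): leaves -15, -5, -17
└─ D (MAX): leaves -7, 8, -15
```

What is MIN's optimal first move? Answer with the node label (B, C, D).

B (MAX): max(-2, 14, 12) = 14
C (MAX): max(-15, -5, -17) = -5
D (MAX): max(-7, 8, -15) = 8
Root (MIN): min(14, -5, 8) = -5
MIN picks the child with the lowest value: C (value -5).

C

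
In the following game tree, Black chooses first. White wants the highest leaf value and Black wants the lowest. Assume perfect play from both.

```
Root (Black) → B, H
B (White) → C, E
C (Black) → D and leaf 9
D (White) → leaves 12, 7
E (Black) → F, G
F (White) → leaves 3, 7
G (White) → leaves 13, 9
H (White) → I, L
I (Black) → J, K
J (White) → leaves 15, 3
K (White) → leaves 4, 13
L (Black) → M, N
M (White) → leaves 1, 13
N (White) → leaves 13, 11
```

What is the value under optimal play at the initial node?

9

D (White): max(12, 7) = 12
C (Black): min(12, 9) = 9
F (White): max(3, 7) = 7
G (White): max(13, 9) = 13
E (Black): min(7, 13) = 7
B (White): max(9, 7) = 9
J (White): max(15, 3) = 15
K (White): max(4, 13) = 13
I (Black): min(15, 13) = 13
M (White): max(1, 13) = 13
N (White): max(13, 11) = 13
L (Black): min(13, 13) = 13
H (White): max(13, 13) = 13
Root (Black): min(9, 13) = 9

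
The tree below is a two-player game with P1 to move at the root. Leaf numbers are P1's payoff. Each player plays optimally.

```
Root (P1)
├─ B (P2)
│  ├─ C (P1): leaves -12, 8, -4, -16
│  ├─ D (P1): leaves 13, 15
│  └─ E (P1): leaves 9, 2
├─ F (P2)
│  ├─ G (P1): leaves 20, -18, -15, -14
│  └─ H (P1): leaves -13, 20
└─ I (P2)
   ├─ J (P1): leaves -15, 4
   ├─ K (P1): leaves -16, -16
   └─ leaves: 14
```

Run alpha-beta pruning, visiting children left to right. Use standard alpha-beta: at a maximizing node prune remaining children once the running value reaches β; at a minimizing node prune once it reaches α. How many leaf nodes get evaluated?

14

C [α=-∞,β=+∞]: v=8
D [α=-∞,β=8]: v=13 after child 1 ≥ β → β-cutoff, skip 1
E [α=-∞,β=8]: v=9 after child 1 ≥ β → β-cutoff, skip 1
B [α=-∞,β=+∞]: v=8
G [α=8,β=+∞]: v=20
H [α=8,β=20]: v=20
F [α=8,β=+∞]: v=20
J [α=20,β=+∞]: v=4
I [α=20,β=+∞]: v=4 after child 1 ≤ α → α-cutoff, skip 2
Root [α=-∞,β=+∞]: v=20
Leaves evaluated: 14 of 19.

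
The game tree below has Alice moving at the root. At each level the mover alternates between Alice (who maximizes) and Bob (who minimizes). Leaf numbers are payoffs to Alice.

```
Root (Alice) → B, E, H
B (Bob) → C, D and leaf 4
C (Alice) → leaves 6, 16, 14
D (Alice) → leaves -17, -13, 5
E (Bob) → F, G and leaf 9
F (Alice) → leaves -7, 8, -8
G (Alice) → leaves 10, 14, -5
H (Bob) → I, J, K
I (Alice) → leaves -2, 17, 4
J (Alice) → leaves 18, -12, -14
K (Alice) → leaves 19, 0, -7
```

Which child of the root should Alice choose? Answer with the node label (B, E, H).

C (Alice): max(6, 16, 14) = 16
D (Alice): max(-17, -13, 5) = 5
B (Bob): min(16, 5, 4) = 4
F (Alice): max(-7, 8, -8) = 8
G (Alice): max(10, 14, -5) = 14
E (Bob): min(8, 14, 9) = 8
I (Alice): max(-2, 17, 4) = 17
J (Alice): max(18, -12, -14) = 18
K (Alice): max(19, 0, -7) = 19
H (Bob): min(17, 18, 19) = 17
Root (Alice): max(4, 8, 17) = 17
Alice picks the child with the highest value: H (value 17).

H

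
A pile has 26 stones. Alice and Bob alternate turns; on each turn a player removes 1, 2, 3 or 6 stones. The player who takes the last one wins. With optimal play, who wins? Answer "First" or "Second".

First

W/L table (W = player to move can force a win):
i:   0  1  2  3  4  5  6  7  8  9 10 11 12 13 14 15 16 17 18 19 20 21 22 23 24 25 26
     L  W  W  W  L  W  W  W  L  W  W  W  L  W  W  W  L  W  W  W  L  W  W  W  L  W  W
Position 26 is W, so the first player wins.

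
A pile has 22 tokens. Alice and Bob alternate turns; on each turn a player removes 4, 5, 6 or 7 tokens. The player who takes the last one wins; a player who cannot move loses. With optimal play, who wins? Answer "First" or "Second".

Second

Positions where the player to move wins (W) vs loses (L):
i:   0  1  2  3  4  5  6  7  8  9 10 11 12 13 14 15 16 17 18 19 20 21 22
     L  L  L  L  W  W  W  W  W  W  W  L  L  L  L  W  W  W  W  W  W  W  L
Position 22 is L, so the second player wins.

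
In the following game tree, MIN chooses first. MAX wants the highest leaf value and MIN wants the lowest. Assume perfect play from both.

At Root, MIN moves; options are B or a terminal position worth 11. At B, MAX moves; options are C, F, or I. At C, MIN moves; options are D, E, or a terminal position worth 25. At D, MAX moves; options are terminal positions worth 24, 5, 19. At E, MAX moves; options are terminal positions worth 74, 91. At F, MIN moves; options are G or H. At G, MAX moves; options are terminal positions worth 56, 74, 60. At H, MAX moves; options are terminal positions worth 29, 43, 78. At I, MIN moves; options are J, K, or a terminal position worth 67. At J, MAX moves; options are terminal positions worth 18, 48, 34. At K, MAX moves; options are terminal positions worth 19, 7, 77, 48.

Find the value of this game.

D (MAX): max(24, 5, 19) = 24
E (MAX): max(74, 91) = 91
C (MIN): min(24, 91, 25) = 24
G (MAX): max(56, 74, 60) = 74
H (MAX): max(29, 43, 78) = 78
F (MIN): min(74, 78) = 74
J (MAX): max(18, 48, 34) = 48
K (MAX): max(19, 7, 77, 48) = 77
I (MIN): min(48, 77, 67) = 48
B (MAX): max(24, 74, 48) = 74
Root (MIN): min(74, 11) = 11

11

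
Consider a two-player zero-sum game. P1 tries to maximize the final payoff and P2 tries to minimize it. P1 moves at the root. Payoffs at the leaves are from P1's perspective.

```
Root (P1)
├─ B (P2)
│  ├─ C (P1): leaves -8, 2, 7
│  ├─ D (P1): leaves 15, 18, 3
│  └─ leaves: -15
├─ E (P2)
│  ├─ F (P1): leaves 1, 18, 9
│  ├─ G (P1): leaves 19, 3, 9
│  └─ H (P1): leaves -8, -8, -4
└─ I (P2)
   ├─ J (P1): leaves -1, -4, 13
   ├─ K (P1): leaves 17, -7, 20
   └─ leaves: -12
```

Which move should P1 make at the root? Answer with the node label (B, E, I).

C (P1): max(-8, 2, 7) = 7
D (P1): max(15, 18, 3) = 18
B (P2): min(7, 18, -15) = -15
F (P1): max(1, 18, 9) = 18
G (P1): max(19, 3, 9) = 19
H (P1): max(-8, -8, -4) = -4
E (P2): min(18, 19, -4) = -4
J (P1): max(-1, -4, 13) = 13
K (P1): max(17, -7, 20) = 20
I (P2): min(13, 20, -12) = -12
Root (P1): max(-15, -4, -12) = -4
P1 picks the child with the highest value: E (value -4).

E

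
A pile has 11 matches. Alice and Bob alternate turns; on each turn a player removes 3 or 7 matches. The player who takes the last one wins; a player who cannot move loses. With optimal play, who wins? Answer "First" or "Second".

Compute winning (W) and losing (L) positions by backward induction:
i:   0  1  2  3  4  5  6  7  8  9 10 11
     L  L  L  W  W  W  L  W  W  W  L  L
Position 11 is L, so the second player wins.

Second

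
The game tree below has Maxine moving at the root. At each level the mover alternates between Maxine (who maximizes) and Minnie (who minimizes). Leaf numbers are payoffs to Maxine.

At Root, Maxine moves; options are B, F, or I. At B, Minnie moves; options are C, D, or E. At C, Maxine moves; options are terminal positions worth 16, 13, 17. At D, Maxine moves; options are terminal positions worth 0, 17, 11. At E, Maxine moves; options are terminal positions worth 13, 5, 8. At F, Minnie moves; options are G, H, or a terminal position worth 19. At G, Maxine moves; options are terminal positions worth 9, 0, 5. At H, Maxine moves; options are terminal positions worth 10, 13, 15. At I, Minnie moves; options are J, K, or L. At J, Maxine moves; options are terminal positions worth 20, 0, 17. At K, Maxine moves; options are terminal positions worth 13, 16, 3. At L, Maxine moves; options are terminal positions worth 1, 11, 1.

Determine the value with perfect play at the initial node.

13

C (Maxine): max(16, 13, 17) = 17
D (Maxine): max(0, 17, 11) = 17
E (Maxine): max(13, 5, 8) = 13
B (Minnie): min(17, 17, 13) = 13
G (Maxine): max(9, 0, 5) = 9
H (Maxine): max(10, 13, 15) = 15
F (Minnie): min(9, 15, 19) = 9
J (Maxine): max(20, 0, 17) = 20
K (Maxine): max(13, 16, 3) = 16
L (Maxine): max(1, 11, 1) = 11
I (Minnie): min(20, 16, 11) = 11
Root (Maxine): max(13, 9, 11) = 13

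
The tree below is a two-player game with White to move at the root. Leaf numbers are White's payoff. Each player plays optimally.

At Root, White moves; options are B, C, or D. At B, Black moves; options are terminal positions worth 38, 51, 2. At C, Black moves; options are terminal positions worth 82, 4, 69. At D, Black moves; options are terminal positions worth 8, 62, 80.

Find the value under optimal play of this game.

8

B (Black): min(38, 51, 2) = 2
C (Black): min(82, 4, 69) = 4
D (Black): min(8, 62, 80) = 8
Root (White): max(2, 4, 8) = 8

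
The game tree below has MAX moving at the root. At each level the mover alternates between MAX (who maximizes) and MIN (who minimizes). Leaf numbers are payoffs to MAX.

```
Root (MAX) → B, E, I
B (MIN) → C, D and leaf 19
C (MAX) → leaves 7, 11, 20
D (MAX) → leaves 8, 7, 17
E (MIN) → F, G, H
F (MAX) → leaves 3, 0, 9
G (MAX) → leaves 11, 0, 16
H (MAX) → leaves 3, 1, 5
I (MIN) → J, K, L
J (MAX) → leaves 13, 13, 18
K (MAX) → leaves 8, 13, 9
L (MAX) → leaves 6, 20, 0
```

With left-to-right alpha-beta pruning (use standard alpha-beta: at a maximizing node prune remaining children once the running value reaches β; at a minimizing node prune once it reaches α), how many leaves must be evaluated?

C [α=-∞,β=+∞]: v=20
D [α=-∞,β=20]: v=17
B [α=-∞,β=+∞]: v=17
F [α=17,β=+∞]: v=9
E [α=17,β=+∞]: v=9 after child 1 ≤ α → α-cutoff, skip 2
J [α=17,β=+∞]: v=18
K [α=17,β=18]: v=13
I [α=17,β=+∞]: v=13 after child 2 ≤ α → α-cutoff, skip 1
Root [α=-∞,β=+∞]: v=17
Leaves evaluated: 16 of 25.

16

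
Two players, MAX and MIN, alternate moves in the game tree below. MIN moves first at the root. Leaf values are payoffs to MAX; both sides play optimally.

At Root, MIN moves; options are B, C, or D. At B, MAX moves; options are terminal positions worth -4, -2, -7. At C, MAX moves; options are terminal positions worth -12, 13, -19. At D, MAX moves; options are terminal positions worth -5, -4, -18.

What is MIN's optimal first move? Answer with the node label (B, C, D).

D

B (MAX): max(-4, -2, -7) = -2
C (MAX): max(-12, 13, -19) = 13
D (MAX): max(-5, -4, -18) = -4
Root (MIN): min(-2, 13, -4) = -4
MIN picks the child with the lowest value: D (value -4).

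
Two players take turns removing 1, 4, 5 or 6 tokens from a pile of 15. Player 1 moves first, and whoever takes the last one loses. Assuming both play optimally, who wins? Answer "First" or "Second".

First

Compute winning (W) and losing (L) positions by backward induction:
i:   0  1  2  3  4  5  6  7  8  9 10 11 12 13 14 15
     W  L  W  L  W  W  W  W  W  W  L  W  L  W  W  W
Position 15 is W, so the first player wins.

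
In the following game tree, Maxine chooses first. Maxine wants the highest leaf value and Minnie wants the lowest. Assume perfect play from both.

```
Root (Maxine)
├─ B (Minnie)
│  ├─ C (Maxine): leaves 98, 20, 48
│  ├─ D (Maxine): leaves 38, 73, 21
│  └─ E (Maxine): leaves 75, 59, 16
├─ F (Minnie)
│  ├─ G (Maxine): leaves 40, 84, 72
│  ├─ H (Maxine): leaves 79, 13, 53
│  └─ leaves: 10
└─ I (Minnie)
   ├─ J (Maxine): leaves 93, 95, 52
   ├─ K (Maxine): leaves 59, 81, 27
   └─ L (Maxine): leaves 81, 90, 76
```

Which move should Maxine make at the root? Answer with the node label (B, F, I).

C (Maxine): max(98, 20, 48) = 98
D (Maxine): max(38, 73, 21) = 73
E (Maxine): max(75, 59, 16) = 75
B (Minnie): min(98, 73, 75) = 73
G (Maxine): max(40, 84, 72) = 84
H (Maxine): max(79, 13, 53) = 79
F (Minnie): min(84, 79, 10) = 10
J (Maxine): max(93, 95, 52) = 95
K (Maxine): max(59, 81, 27) = 81
L (Maxine): max(81, 90, 76) = 90
I (Minnie): min(95, 81, 90) = 81
Root (Maxine): max(73, 10, 81) = 81
Maxine picks the child with the highest value: I (value 81).

I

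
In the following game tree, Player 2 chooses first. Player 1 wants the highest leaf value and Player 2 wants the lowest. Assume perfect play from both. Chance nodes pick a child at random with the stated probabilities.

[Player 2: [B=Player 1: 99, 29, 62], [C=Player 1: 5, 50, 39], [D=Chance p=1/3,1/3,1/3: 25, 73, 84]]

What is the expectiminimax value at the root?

50

B (Player 1): max(99, 29, 62) = 99
C (Player 1): max(5, 50, 39) = 50
D (Chance): 1/3·25 + 1/3·73 + 1/3·84 = 60.67
Root (Player 2): min(99, 50, 60.67) = 50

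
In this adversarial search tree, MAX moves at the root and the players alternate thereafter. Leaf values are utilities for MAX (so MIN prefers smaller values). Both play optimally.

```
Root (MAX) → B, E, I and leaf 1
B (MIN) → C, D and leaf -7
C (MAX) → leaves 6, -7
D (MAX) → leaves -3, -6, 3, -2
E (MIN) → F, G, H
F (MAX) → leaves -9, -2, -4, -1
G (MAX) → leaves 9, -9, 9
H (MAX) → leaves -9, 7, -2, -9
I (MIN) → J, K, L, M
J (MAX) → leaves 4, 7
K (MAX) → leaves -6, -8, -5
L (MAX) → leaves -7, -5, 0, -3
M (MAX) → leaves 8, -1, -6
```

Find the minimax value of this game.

C (MAX): max(6, -7) = 6
D (MAX): max(-3, -6, 3, -2) = 3
B (MIN): min(6, 3, -7) = -7
F (MAX): max(-9, -2, -4, -1) = -1
G (MAX): max(9, -9, 9) = 9
H (MAX): max(-9, 7, -2, -9) = 7
E (MIN): min(-1, 9, 7) = -1
J (MAX): max(4, 7) = 7
K (MAX): max(-6, -8, -5) = -5
L (MAX): max(-7, -5, 0, -3) = 0
M (MAX): max(8, -1, -6) = 8
I (MIN): min(7, -5, 0, 8) = -5
Root (MAX): max(-7, -1, -5, 1) = 1

1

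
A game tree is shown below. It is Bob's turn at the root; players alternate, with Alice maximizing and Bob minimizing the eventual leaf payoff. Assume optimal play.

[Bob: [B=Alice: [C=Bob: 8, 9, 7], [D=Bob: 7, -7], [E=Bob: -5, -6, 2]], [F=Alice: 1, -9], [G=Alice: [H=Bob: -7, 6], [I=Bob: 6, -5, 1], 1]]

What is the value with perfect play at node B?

7

C: min(8, 9, 7) = 7
D: min(7, -7) = -7
E: min(-5, -6, 2) = -6
B: max(7, -7, -6) = 7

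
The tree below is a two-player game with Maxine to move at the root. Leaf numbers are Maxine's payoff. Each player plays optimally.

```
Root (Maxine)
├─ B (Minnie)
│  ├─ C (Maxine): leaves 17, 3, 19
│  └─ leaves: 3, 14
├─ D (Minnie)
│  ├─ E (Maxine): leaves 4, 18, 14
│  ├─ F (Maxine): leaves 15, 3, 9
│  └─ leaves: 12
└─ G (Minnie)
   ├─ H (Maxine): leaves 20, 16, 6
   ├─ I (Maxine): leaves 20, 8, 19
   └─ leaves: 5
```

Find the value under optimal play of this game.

C (Maxine): max(17, 3, 19) = 19
B (Minnie): min(19, 3, 14) = 3
E (Maxine): max(4, 18, 14) = 18
F (Maxine): max(15, 3, 9) = 15
D (Minnie): min(18, 15, 12) = 12
H (Maxine): max(20, 16, 6) = 20
I (Maxine): max(20, 8, 19) = 20
G (Minnie): min(20, 20, 5) = 5
Root (Maxine): max(3, 12, 5) = 12

12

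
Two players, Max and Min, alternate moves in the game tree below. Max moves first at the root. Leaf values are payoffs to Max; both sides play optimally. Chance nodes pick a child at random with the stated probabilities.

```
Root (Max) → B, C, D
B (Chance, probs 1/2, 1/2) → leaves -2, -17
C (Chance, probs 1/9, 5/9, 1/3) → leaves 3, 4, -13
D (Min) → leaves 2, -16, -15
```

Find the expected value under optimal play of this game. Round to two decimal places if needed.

B (Chance): 1/2·-2 + 1/2·-17 = -9.5
C (Chance): 1/9·3 + 5/9·4 + 1/3·-13 = -1.78
D (Min): min(2, -16, -15) = -16
Root (Max): max(-9.5, -1.78, -16) = -1.78

-1.78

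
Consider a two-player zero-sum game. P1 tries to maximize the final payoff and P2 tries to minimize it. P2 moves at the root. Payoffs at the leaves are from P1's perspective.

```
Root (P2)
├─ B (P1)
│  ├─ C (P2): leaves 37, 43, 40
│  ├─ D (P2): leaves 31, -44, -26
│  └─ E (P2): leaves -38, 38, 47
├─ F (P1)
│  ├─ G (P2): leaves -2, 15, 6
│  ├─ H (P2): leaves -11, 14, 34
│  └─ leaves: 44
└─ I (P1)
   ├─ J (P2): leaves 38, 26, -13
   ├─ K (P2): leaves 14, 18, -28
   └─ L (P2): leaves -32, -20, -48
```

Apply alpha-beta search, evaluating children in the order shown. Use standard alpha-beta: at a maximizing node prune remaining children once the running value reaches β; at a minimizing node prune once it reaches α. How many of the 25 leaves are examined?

C [α=-∞,β=+∞]: v=37
D [α=37,β=+∞]: v=31 after child 1 ≤ α → α-cutoff, skip 2
E [α=37,β=+∞]: v=-38 after child 1 ≤ α → α-cutoff, skip 2
B [α=-∞,β=+∞]: v=37
G [α=-∞,β=37]: v=-2
H [α=-2,β=37]: v=-11 after child 1 ≤ α → α-cutoff, skip 2
F [α=-∞,β=37]: v=44
J [α=-∞,β=37]: v=-13
K [α=-13,β=37]: v=-28
L [α=-13,β=37]: v=-32 after child 1 ≤ α → α-cutoff, skip 2
I [α=-∞,β=37]: v=-13
Root [α=-∞,β=+∞]: v=-13
Leaves evaluated: 17 of 25.

17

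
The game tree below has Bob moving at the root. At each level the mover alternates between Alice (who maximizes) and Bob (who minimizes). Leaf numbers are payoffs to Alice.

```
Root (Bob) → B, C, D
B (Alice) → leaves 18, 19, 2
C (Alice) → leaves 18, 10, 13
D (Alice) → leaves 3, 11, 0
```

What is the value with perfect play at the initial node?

B (Alice): max(18, 19, 2) = 19
C (Alice): max(18, 10, 13) = 18
D (Alice): max(3, 11, 0) = 11
Root (Bob): min(19, 18, 11) = 11

11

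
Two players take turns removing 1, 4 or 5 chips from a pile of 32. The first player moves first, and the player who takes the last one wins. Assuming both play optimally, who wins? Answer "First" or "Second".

Second

i:   0  1  2  3  4  5  6  7  8  9 10 11 12 13 14 15 16 17 18 19 20 21 22 23 24 25 26 27 28 29 30 31 32
     L  W  L  W  W  W  W  W  L  W  L  W  W  W  W  W  L  W  L  W  W  W  W  W  L  W  L  W  W  W  W  W  L
Position 32 is L, so the second player wins.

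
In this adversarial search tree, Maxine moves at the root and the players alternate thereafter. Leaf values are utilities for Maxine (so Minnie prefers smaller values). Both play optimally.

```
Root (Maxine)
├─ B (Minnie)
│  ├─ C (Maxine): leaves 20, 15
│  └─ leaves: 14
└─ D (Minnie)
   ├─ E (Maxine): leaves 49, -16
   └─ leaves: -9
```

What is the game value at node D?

E: max(49, -16) = 49
D: min(49, -9) = -9

-9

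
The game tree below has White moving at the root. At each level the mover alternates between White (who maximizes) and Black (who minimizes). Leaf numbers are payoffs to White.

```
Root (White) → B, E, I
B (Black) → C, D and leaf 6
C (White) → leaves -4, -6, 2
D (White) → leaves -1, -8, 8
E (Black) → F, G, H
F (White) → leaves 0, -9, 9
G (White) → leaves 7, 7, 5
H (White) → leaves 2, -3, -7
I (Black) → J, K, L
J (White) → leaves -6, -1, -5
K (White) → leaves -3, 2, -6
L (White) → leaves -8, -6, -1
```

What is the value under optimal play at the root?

2

C (White): max(-4, -6, 2) = 2
D (White): max(-1, -8, 8) = 8
B (Black): min(2, 8, 6) = 2
F (White): max(0, -9, 9) = 9
G (White): max(7, 7, 5) = 7
H (White): max(2, -3, -7) = 2
E (Black): min(9, 7, 2) = 2
J (White): max(-6, -1, -5) = -1
K (White): max(-3, 2, -6) = 2
L (White): max(-8, -6, -1) = -1
I (Black): min(-1, 2, -1) = -1
Root (White): max(2, 2, -1) = 2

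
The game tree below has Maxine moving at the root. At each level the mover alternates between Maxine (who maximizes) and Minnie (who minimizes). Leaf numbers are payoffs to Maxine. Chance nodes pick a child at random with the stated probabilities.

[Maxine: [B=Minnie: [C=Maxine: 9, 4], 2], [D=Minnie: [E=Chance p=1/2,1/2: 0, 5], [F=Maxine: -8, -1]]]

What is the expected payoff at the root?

C (Maxine): max(9, 4) = 9
B (Minnie): min(9, 2) = 2
E (Chance): 1/2·0 + 1/2·5 = 2.5
F (Maxine): max(-8, -1) = -1
D (Minnie): min(2.5, -1) = -1
Root (Maxine): max(2, -1) = 2

2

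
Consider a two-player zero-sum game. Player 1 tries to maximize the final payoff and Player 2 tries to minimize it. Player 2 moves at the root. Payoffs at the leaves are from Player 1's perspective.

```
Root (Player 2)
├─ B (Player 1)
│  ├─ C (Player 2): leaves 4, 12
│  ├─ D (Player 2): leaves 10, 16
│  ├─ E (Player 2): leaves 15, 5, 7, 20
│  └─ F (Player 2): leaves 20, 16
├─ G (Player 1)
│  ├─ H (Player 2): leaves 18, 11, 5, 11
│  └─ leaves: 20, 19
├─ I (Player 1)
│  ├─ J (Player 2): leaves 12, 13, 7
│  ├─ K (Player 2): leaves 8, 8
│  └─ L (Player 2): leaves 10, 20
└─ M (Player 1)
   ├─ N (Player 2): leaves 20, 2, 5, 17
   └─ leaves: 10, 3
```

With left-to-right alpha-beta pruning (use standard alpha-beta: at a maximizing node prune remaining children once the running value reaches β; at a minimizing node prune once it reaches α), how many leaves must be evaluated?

C [α=-∞,β=+∞]: v=4
D [α=4,β=+∞]: v=10
E [α=10,β=+∞]: v=5 after child 2 ≤ α → α-cutoff, skip 2
F [α=10,β=+∞]: v=16
B [α=-∞,β=+∞]: v=16
H [α=-∞,β=16]: v=5
G [α=-∞,β=16]: v=20 after child 2 ≥ β → β-cutoff, skip 1
J [α=-∞,β=16]: v=7
K [α=7,β=16]: v=8
L [α=8,β=16]: v=10
I [α=-∞,β=16]: v=10
N [α=-∞,β=10]: v=2
M [α=-∞,β=10]: v=10 after child 2 ≥ β → β-cutoff, skip 1
Root [α=-∞,β=+∞]: v=10
Leaves evaluated: 25 of 29.

25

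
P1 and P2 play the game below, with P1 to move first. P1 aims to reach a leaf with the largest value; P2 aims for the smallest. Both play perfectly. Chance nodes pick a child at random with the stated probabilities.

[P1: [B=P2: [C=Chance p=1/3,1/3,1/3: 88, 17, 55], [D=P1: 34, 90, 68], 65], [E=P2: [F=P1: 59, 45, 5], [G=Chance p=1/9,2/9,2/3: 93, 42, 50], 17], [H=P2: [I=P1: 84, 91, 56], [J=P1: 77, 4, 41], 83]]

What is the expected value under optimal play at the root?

77

C (Chance): 1/3·88 + 1/3·17 + 1/3·55 = 53.33
D (P1): max(34, 90, 68) = 90
B (P2): min(53.33, 90, 65) = 53.33
F (P1): max(59, 45, 5) = 59
G (Chance): 1/9·93 + 2/9·42 + 2/3·50 = 53
E (P2): min(59, 53, 17) = 17
I (P1): max(84, 91, 56) = 91
J (P1): max(77, 4, 41) = 77
H (P2): min(91, 77, 83) = 77
Root (P1): max(53.33, 17, 77) = 77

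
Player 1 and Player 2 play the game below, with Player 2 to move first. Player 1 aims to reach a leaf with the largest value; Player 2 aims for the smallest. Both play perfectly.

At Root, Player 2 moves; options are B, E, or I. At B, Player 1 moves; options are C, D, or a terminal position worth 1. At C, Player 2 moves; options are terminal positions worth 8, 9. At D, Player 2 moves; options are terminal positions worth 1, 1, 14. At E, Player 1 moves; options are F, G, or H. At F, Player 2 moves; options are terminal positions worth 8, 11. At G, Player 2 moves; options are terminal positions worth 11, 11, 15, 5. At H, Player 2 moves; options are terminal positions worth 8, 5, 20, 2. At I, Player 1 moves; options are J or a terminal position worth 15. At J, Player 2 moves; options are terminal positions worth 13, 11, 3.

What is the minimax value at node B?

8

C: min(8, 9) = 8
D: min(1, 1, 14) = 1
B: max(8, 1, 1) = 8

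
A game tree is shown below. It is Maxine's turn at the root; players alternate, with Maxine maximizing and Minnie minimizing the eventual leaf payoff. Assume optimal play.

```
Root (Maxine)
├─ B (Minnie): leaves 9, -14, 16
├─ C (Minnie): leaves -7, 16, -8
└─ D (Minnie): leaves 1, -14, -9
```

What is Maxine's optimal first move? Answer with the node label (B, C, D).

C

B (Minnie): min(9, -14, 16) = -14
C (Minnie): min(-7, 16, -8) = -8
D (Minnie): min(1, -14, -9) = -14
Root (Maxine): max(-14, -8, -14) = -8
Maxine picks the child with the highest value: C (value -8).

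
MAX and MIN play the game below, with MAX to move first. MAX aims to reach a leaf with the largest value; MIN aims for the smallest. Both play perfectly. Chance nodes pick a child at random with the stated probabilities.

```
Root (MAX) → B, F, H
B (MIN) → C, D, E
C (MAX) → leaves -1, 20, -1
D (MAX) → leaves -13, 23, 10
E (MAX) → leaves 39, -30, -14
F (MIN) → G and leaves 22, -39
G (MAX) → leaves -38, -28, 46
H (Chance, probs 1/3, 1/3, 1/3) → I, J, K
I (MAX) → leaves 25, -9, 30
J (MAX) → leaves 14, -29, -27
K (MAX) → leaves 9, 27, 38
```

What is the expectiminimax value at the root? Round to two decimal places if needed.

C (MAX): max(-1, 20, -1) = 20
D (MAX): max(-13, 23, 10) = 23
E (MAX): max(39, -30, -14) = 39
B (MIN): min(20, 23, 39) = 20
G (MAX): max(-38, -28, 46) = 46
F (MIN): min(46, 22, -39) = -39
I (MAX): max(25, -9, 30) = 30
J (MAX): max(14, -29, -27) = 14
K (MAX): max(9, 27, 38) = 38
H (Chance): 1/3·30 + 1/3·14 + 1/3·38 = 27.33
Root (MAX): max(20, -39, 27.33) = 27.33

27.33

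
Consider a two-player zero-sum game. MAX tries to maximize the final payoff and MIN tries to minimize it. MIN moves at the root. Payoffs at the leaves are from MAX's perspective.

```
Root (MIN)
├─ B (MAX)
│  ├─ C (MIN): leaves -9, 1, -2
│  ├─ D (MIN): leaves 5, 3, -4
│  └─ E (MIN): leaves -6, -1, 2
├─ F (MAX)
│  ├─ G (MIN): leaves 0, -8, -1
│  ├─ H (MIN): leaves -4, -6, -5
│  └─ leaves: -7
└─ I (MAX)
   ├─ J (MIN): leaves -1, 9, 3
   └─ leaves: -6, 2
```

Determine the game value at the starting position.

-6

C (MIN): min(-9, 1, -2) = -9
D (MIN): min(5, 3, -4) = -4
E (MIN): min(-6, -1, 2) = -6
B (MAX): max(-9, -4, -6) = -4
G (MIN): min(0, -8, -1) = -8
H (MIN): min(-4, -6, -5) = -6
F (MAX): max(-8, -6, -7) = -6
J (MIN): min(-1, 9, 3) = -1
I (MAX): max(-1, -6, 2) = 2
Root (MIN): min(-4, -6, 2) = -6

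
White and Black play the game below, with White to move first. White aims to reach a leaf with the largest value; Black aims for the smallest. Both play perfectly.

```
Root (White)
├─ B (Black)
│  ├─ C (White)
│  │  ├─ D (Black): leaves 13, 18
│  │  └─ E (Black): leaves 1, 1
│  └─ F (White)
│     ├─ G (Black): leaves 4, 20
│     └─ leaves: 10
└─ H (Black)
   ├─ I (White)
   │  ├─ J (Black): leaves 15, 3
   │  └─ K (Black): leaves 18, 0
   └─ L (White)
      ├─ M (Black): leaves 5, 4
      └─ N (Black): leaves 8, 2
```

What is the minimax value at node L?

4

M: min(5, 4) = 4
N: min(8, 2) = 2
L: max(4, 2) = 4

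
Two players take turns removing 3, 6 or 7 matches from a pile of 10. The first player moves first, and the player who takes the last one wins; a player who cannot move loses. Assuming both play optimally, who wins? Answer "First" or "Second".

Positions where the player to move wins (W) vs loses (L):
i:   0  1  2  3  4  5  6  7  8  9 10
     L  L  L  W  W  W  W  W  W  W  L
Position 10 is L, so the second player wins.

Second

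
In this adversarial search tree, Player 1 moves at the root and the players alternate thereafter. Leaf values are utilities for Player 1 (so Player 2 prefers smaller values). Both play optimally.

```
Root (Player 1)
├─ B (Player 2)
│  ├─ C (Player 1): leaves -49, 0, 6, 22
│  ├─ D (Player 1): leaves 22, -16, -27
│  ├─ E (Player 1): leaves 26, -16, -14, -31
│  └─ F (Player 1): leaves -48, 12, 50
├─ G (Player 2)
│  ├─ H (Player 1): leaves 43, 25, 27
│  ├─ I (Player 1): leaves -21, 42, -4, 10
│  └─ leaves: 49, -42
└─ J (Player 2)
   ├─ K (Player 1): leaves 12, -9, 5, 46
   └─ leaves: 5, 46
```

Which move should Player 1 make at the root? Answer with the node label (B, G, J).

C (Player 1): max(-49, 0, 6, 22) = 22
D (Player 1): max(22, -16, -27) = 22
E (Player 1): max(26, -16, -14, -31) = 26
F (Player 1): max(-48, 12, 50) = 50
B (Player 2): min(22, 22, 26, 50) = 22
H (Player 1): max(43, 25, 27) = 43
I (Player 1): max(-21, 42, -4, 10) = 42
G (Player 2): min(43, 42, 49, -42) = -42
K (Player 1): max(12, -9, 5, 46) = 46
J (Player 2): min(46, 5, 46) = 5
Root (Player 1): max(22, -42, 5) = 22
Player 1 picks the child with the highest value: B (value 22).

B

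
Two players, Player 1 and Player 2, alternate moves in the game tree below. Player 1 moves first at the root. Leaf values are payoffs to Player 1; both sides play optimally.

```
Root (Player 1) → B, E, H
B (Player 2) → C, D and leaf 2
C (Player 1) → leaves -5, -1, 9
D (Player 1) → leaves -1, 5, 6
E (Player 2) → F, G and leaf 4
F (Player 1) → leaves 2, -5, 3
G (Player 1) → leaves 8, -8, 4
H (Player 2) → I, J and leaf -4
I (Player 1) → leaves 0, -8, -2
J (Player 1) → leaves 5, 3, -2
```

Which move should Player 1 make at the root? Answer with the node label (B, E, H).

C (Player 1): max(-5, -1, 9) = 9
D (Player 1): max(-1, 5, 6) = 6
B (Player 2): min(9, 6, 2) = 2
F (Player 1): max(2, -5, 3) = 3
G (Player 1): max(8, -8, 4) = 8
E (Player 2): min(3, 8, 4) = 3
I (Player 1): max(0, -8, -2) = 0
J (Player 1): max(5, 3, -2) = 5
H (Player 2): min(0, 5, -4) = -4
Root (Player 1): max(2, 3, -4) = 3
Player 1 picks the child with the highest value: E (value 3).

E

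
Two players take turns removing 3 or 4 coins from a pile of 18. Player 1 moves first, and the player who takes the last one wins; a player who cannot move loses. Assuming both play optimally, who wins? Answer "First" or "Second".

First

i:   0  1  2  3  4  5  6  7  8  9 10 11 12 13 14 15 16 17 18
     L  L  L  W  W  W  W  L  L  L  W  W  W  W  L  L  L  W  W
Position 18 is W, so the first player wins.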